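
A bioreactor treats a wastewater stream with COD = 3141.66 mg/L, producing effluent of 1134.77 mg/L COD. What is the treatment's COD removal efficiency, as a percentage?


eta = (COD_in - COD_out) / COD_in * 100
= (3141.66 - 1134.77) / 3141.66 * 100
= 63.8799%

63.8799%


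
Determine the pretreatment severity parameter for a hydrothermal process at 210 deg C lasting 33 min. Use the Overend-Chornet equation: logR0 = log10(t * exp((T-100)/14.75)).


logR0 = log10(t * exp((T - 100) / 14.75))
= log10(33 * exp((210 - 100) / 14.75))
= 4.7573

4.7573


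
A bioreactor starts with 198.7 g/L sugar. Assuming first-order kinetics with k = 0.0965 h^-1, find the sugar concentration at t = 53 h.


S = S0 * exp(-k * t)
S = 198.7 * exp(-0.0965 * 53)
S = 1.1940 g/L

1.1940 g/L


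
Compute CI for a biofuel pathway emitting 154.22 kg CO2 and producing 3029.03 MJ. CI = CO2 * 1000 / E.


CI = CO2 * 1000 / E
= 154.22 * 1000 / 3029.03
= 50.9140 g CO2/MJ

50.9140 g CO2/MJ


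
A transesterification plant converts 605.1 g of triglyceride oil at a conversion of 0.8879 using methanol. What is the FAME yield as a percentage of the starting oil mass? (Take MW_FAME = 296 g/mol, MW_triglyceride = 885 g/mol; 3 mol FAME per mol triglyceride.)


m_FAME = oil * conv * (3 * 296 / 885) = oil * conv * (888/885)
= 605.1 * 0.8879 * 888 / 885
= 539.0895 g
Y = m_FAME / oil * 100 = conv * (888/885) * 100
= 0.8879 * 888 / 885 * 100
= 89.09%

89.09%


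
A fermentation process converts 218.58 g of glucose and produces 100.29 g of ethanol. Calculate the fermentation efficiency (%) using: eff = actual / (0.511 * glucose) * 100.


Fermentation efficiency = (actual / (0.511 * glucose)) * 100
= (100.29 / (0.511 * 218.58)) * 100
= 89.7897%

89.7897%


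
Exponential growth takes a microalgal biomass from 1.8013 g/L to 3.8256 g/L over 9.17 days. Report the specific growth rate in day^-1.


mu = ln(X2/X1) / dt
= ln(3.8256/1.8013) / 9.17
= 0.0821 per day

0.0821 per day


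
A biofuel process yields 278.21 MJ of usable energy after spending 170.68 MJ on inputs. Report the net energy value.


NEV = E_out - E_in
= 278.21 - 170.68
= 107.5300 MJ

107.5300 MJ


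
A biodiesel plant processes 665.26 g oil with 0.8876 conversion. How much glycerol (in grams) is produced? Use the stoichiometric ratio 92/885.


glycerol = oil * conv * (92/885)
= 665.26 * 0.8876 * 92 / 885
= 61.3837 g

61.3837 g


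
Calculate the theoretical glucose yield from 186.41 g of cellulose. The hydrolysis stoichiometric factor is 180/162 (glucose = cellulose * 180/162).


glucose = cellulose * 180/162
= 186.41 * 180/162
= 207.1222 g

207.1222 g


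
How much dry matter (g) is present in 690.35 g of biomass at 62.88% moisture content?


Wd = Ww * (1 - MC/100)
= 690.35 * (1 - 62.88/100)
= 256.2579 g

256.2579 g


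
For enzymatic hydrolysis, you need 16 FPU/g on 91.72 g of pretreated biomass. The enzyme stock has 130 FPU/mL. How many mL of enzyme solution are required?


V = dosage * m_sub / activity
V = 16 * 91.72 / 130
V = 11.2886 mL

11.2886 mL


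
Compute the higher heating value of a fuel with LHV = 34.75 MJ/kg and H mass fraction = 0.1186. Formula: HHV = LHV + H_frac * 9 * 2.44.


HHV = LHV + H_frac * 9 * 2.44
= 34.75 + 0.1186 * 9 * 2.44
= 37.3545 MJ/kg

37.3545 MJ/kg


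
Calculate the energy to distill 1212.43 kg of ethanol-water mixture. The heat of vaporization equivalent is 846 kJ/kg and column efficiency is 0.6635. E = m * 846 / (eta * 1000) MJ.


E = m * 846 / (eta * 1000)
= 1212.43 * 846 / (0.6635 * 1000)
= 1545.9168 MJ

1545.9168 MJ


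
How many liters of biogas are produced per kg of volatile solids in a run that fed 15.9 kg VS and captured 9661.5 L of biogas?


Y = V / VS
= 9661.5 / 15.9
= 607.6415 L/kg VS

607.6415 L/kg VS


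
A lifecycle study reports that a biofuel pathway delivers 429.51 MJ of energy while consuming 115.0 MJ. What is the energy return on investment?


EROI = E_out / E_in
= 429.51 / 115.0
= 3.7349

3.7349


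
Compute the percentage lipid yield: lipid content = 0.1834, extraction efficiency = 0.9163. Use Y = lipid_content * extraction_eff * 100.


Y = lipid_content * extraction_eff * 100
= 0.1834 * 0.9163 * 100
= 16.8049%

16.8049%


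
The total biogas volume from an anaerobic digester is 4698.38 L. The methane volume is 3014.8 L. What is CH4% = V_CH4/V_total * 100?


CH4% = V_CH4 / V_total * 100
= 3014.8 / 4698.38 * 100
= 64.1668%

64.1668%


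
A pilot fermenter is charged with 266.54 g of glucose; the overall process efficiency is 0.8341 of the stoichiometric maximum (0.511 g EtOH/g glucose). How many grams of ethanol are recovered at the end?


Actual ethanol: m = 0.511 * 266.54 * 0.8341
m = 113.6060 g

113.6060 g


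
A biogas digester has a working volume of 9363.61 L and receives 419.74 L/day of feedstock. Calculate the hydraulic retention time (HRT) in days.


HRT = V / Q
= 9363.61 / 419.74
= 22.3081 days

22.3081 days


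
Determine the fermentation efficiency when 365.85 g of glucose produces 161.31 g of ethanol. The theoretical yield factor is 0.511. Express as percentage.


Fermentation efficiency = (actual / (0.511 * glucose)) * 100
= (161.31 / (0.511 * 365.85)) * 100
= 86.2854%

86.2854%


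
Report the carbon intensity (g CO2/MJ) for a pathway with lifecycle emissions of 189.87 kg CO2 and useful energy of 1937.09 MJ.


CI = CO2 * 1000 / E
= 189.87 * 1000 / 1937.09
= 98.0182 g CO2/MJ

98.0182 g CO2/MJ


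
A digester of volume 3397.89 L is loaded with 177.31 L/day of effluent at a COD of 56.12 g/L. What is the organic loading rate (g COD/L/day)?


OLR = Q * S / V
= 177.31 * 56.12 / 3397.89
= 2.9285 g/L/day

2.9285 g/L/day


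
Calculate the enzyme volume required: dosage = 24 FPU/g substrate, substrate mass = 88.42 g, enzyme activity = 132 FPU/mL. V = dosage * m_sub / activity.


V = dosage * m_sub / activity
V = 24 * 88.42 / 132
V = 16.0764 mL

16.0764 mL


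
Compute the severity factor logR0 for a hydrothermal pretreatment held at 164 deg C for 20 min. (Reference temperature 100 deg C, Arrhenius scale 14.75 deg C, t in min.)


logR0 = log10(t * exp((T - 100) / 14.75))
= log10(20 * exp((164 - 100) / 14.75))
= 3.1854

3.1854


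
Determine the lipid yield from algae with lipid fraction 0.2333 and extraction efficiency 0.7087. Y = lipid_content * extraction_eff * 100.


Y = lipid_content * extraction_eff * 100
= 0.2333 * 0.7087 * 100
= 16.5340%

16.5340%


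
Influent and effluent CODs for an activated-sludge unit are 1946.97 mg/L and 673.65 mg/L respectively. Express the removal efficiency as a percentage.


eta = (COD_in - COD_out) / COD_in * 100
= (1946.97 - 673.65) / 1946.97 * 100
= 65.4001%

65.4001%


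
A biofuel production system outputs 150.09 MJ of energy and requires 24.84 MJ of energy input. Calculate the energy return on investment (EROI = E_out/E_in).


EROI = E_out / E_in
= 150.09 / 24.84
= 6.0423

6.0423


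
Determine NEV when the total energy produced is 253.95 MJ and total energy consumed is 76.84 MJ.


NEV = E_out - E_in
= 253.95 - 76.84
= 177.1100 MJ

177.1100 MJ


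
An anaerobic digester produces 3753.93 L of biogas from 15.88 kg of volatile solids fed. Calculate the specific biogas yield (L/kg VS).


Y = V / VS
= 3753.93 / 15.88
= 236.3936 L/kg VS

236.3936 L/kg VS


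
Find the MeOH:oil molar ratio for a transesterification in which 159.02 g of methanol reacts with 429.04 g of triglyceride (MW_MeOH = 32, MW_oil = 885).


Molar ratio = n_MeOH / n_oil = (MeOH/32) / (oil/885) = (MeOH * 885) / (32 * oil)
= (159.02 * 885) / (32 * 429.04)
= 10.2506

10.2506


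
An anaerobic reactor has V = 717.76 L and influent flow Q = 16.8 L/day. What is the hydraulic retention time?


HRT = V / Q
= 717.76 / 16.8
= 42.7238 days

42.7238 days


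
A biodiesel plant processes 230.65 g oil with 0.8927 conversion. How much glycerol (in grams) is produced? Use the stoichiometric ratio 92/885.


glycerol = oil * conv * (92/885)
= 230.65 * 0.8927 * 92 / 885
= 21.4044 g

21.4044 g


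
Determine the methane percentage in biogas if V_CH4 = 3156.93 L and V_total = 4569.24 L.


CH4% = V_CH4 / V_total * 100
= 3156.93 / 4569.24 * 100
= 69.0909%

69.0909%


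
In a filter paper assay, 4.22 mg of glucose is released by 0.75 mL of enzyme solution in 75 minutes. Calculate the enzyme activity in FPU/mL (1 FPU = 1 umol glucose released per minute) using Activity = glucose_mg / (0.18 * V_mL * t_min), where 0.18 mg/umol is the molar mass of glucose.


Activity = glucose_mg / (0.18 mg/umol * V_mL * t_min)
= 4.22 / (0.18 * 0.75 * 75)
= 0.4168 FPU/mL

0.4168 FPU/mL


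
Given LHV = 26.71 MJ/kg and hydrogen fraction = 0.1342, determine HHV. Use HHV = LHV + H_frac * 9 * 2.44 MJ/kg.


HHV = LHV + H_frac * 9 * 2.44
= 26.71 + 0.1342 * 9 * 2.44
= 29.6570 MJ/kg

29.6570 MJ/kg


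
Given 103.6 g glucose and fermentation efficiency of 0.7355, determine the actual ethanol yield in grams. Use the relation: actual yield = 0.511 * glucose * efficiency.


Actual ethanol: m = 0.511 * 103.6 * 0.7355
m = 38.9371 g

38.9371 g


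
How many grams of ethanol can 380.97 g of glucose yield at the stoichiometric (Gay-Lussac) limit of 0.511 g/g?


Theoretical ethanol yield: m_EtOH = 0.511 * m_glucose
m_EtOH = 0.511 * 380.97 = 194.6757 g

194.6757 g


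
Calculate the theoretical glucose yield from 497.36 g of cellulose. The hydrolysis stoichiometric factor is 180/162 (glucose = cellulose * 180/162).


glucose = cellulose * 180/162
= 497.36 * 180/162
= 552.6222 g

552.6222 g


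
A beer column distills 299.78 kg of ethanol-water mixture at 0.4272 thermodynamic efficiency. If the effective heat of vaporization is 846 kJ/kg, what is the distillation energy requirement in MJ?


E = m * 846 / (eta * 1000)
= 299.78 * 846 / (0.4272 * 1000)
= 593.6654 MJ

593.6654 MJ


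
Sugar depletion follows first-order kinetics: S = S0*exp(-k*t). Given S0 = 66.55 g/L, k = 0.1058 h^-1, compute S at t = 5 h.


S = S0 * exp(-k * t)
S = 66.55 * exp(-0.1058 * 5)
S = 39.2109 g/L

39.2109 g/L


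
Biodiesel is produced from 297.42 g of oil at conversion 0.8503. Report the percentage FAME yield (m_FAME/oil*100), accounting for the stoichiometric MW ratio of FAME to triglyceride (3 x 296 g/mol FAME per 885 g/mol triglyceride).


m_FAME = oil * conv * (3 * 296 / 885) = oil * conv * (888/885)
= 297.42 * 0.8503 * 888 / 885
= 253.7535 g
Y = m_FAME / oil * 100 = conv * (888/885) * 100
= 0.8503 * 888 / 885 * 100
= 85.32%

85.32%


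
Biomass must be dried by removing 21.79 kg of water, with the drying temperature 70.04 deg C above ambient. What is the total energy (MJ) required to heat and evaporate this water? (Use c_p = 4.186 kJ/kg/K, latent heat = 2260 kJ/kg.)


E = m_water * (4.186 * dT + 2260) / 1000
= 21.79 * (4.186 * 70.04 + 2260) / 1000
= 55.6340 MJ

55.6340 MJ


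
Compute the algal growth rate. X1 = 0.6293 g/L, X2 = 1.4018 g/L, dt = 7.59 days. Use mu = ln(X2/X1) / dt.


mu = ln(X2/X1) / dt
= ln(1.4018/0.6293) / 7.59
= 0.1055 per day

0.1055 per day


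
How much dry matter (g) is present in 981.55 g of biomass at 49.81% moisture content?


Wd = Ww * (1 - MC/100)
= 981.55 * (1 - 49.81/100)
= 492.6399 g

492.6399 g


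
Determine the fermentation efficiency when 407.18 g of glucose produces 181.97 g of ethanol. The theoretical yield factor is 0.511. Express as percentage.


Fermentation efficiency = (actual / (0.511 * glucose)) * 100
= (181.97 / (0.511 * 407.18)) * 100
= 87.4566%

87.4566%


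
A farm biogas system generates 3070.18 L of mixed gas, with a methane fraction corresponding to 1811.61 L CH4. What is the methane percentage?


CH4% = V_CH4 / V_total * 100
= 1811.61 / 3070.18 * 100
= 59.0066%

59.0066%


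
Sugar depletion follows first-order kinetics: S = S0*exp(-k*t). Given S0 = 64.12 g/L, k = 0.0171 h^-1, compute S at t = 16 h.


S = S0 * exp(-k * t)
S = 64.12 * exp(-0.0171 * 16)
S = 48.7720 g/L

48.7720 g/L


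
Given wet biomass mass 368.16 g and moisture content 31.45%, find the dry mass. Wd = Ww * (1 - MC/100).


Wd = Ww * (1 - MC/100)
= 368.16 * (1 - 31.45/100)
= 252.3737 g

252.3737 g


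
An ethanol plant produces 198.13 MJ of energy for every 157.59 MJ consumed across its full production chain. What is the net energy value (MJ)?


NEV = E_out - E_in
= 198.13 - 157.59
= 40.5400 MJ

40.5400 MJ


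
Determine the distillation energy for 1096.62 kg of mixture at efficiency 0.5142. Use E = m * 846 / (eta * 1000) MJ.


E = m * 846 / (eta * 1000)
= 1096.62 * 846 / (0.5142 * 1000)
= 1804.2406 MJ

1804.2406 MJ


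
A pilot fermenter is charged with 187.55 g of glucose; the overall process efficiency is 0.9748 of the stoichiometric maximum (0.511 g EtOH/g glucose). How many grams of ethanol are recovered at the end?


Actual ethanol: m = 0.511 * 187.55 * 0.9748
m = 93.4229 g

93.4229 g


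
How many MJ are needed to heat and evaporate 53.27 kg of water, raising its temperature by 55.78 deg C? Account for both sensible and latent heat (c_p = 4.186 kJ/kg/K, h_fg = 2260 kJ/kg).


E = m_water * (4.186 * dT + 2260) / 1000
= 53.27 * (4.186 * 55.78 + 2260) / 1000
= 132.8285 MJ

132.8285 MJ


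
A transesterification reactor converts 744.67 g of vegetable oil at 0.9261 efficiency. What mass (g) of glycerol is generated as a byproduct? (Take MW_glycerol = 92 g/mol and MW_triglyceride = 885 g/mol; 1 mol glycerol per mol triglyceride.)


glycerol = oil * conv * (92/885)
= 744.67 * 0.9261 * 92 / 885
= 71.6913 g

71.6913 g


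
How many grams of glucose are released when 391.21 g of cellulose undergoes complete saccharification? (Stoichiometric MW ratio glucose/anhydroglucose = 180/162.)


glucose = cellulose * 180/162
= 391.21 * 180/162
= 434.6778 g

434.6778 g


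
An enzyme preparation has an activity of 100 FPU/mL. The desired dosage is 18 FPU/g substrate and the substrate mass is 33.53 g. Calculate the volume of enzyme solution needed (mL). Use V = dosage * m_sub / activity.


V = dosage * m_sub / activity
V = 18 * 33.53 / 100
V = 6.0354 mL

6.0354 mL


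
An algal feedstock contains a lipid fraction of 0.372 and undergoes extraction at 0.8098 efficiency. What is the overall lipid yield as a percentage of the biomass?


Y = lipid_content * extraction_eff * 100
= 0.372 * 0.8098 * 100
= 30.1246%

30.1246%


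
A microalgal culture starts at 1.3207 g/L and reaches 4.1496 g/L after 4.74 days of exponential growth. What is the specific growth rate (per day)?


mu = ln(X2/X1) / dt
= ln(4.1496/1.3207) / 4.74
= 0.2415 per day

0.2415 per day


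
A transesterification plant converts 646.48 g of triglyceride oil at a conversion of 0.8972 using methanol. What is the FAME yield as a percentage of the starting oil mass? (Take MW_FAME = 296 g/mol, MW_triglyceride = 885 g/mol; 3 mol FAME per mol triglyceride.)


m_FAME = oil * conv * (3 * 296 / 885) = oil * conv * (888/885)
= 646.48 * 0.8972 * 888 / 885
= 581.9880 g
Y = m_FAME / oil * 100 = conv * (888/885) * 100
= 0.8972 * 888 / 885 * 100
= 90.02%

90.02%


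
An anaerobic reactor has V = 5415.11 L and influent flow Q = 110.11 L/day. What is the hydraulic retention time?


HRT = V / Q
= 5415.11 / 110.11
= 49.1791 days

49.1791 days


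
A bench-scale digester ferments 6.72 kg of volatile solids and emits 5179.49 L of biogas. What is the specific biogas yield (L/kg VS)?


Y = V / VS
= 5179.49 / 6.72
= 770.7574 L/kg VS

770.7574 L/kg VS


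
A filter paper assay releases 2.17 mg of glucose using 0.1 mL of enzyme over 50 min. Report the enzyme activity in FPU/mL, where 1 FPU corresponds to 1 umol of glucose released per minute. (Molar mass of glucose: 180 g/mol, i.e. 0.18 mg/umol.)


Activity = glucose_mg / (0.18 mg/umol * V_mL * t_min)
= 2.17 / (0.18 * 0.1 * 50)
= 2.4111 FPU/mL

2.4111 FPU/mL


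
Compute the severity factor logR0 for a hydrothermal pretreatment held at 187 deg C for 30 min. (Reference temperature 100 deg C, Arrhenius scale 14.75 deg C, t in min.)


logR0 = log10(t * exp((T - 100) / 14.75))
= log10(30 * exp((187 - 100) / 14.75))
= 4.0387

4.0387


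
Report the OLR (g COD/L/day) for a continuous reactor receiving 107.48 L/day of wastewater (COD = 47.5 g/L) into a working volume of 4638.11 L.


OLR = Q * S / V
= 107.48 * 47.5 / 4638.11
= 1.1007 g/L/day

1.1007 g/L/day


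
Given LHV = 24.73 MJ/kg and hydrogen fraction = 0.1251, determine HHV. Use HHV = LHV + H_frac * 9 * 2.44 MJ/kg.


HHV = LHV + H_frac * 9 * 2.44
= 24.73 + 0.1251 * 9 * 2.44
= 27.4772 MJ/kg

27.4772 MJ/kg


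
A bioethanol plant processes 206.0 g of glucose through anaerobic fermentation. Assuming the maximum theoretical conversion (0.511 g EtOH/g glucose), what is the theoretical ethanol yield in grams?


Theoretical ethanol yield: m_EtOH = 0.511 * m_glucose
m_EtOH = 0.511 * 206.0 = 105.2660 g

105.2660 g


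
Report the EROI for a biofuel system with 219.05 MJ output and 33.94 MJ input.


EROI = E_out / E_in
= 219.05 / 33.94
= 6.4540

6.4540


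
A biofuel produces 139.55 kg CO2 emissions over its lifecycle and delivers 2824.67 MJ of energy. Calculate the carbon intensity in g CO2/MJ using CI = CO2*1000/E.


CI = CO2 * 1000 / E
= 139.55 * 1000 / 2824.67
= 49.4040 g CO2/MJ

49.4040 g CO2/MJ


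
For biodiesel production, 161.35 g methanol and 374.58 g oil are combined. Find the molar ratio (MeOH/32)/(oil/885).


Molar ratio = n_MeOH / n_oil = (MeOH/32) / (oil/885) = (MeOH * 885) / (32 * oil)
= (161.35 * 885) / (32 * 374.58)
= 11.9129

11.9129


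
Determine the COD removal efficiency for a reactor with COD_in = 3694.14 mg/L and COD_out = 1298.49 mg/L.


eta = (COD_in - COD_out) / COD_in * 100
= (3694.14 - 1298.49) / 3694.14 * 100
= 64.8500%

64.8500%


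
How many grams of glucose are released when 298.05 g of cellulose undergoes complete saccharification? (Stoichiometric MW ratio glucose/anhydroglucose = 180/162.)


glucose = cellulose * 180/162
= 298.05 * 180/162
= 331.1667 g

331.1667 g


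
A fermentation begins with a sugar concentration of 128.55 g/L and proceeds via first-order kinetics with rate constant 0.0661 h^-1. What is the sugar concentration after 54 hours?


S = S0 * exp(-k * t)
S = 128.55 * exp(-0.0661 * 54)
S = 3.6216 g/L

3.6216 g/L


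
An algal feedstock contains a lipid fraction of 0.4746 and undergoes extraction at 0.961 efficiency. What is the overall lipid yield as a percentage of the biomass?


Y = lipid_content * extraction_eff * 100
= 0.4746 * 0.961 * 100
= 45.6091%

45.6091%


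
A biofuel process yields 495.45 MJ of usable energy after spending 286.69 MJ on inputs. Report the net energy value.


NEV = E_out - E_in
= 495.45 - 286.69
= 208.7600 MJ

208.7600 MJ


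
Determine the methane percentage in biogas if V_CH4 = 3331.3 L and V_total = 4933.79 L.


CH4% = V_CH4 / V_total * 100
= 3331.3 / 4933.79 * 100
= 67.5201%

67.5201%


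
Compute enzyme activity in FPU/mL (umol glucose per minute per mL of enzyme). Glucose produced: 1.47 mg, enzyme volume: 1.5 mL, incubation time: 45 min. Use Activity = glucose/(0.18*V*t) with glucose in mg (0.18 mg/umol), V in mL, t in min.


Activity = glucose_mg / (0.18 mg/umol * V_mL * t_min)
= 1.47 / (0.18 * 1.5 * 45)
= 0.1210 FPU/mL

0.1210 FPU/mL


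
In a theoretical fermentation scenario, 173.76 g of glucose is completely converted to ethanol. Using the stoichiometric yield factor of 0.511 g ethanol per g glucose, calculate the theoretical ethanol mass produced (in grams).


Theoretical ethanol yield: m_EtOH = 0.511 * m_glucose
m_EtOH = 0.511 * 173.76 = 88.7914 g

88.7914 g


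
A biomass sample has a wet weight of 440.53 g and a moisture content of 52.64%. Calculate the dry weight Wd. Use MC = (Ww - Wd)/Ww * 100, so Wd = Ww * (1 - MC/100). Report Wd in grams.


Wd = Ww * (1 - MC/100)
= 440.53 * (1 - 52.64/100)
= 208.6350 g

208.6350 g


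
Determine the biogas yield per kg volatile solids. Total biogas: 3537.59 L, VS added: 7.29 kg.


Y = V / VS
= 3537.59 / 7.29
= 485.2661 L/kg VS

485.2661 L/kg VS


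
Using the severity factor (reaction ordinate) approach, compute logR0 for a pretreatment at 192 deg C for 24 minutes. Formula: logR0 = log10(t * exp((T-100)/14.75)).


logR0 = log10(t * exp((T - 100) / 14.75))
= log10(24 * exp((192 - 100) / 14.75))
= 4.0890

4.0890


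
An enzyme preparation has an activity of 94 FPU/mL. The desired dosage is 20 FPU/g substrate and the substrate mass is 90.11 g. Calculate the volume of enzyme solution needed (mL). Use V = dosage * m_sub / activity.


V = dosage * m_sub / activity
V = 20 * 90.11 / 94
V = 19.1723 mL

19.1723 mL


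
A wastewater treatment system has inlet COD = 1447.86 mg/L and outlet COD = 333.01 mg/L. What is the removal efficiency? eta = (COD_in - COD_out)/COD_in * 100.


eta = (COD_in - COD_out) / COD_in * 100
= (1447.86 - 333.01) / 1447.86 * 100
= 76.9998%

76.9998%


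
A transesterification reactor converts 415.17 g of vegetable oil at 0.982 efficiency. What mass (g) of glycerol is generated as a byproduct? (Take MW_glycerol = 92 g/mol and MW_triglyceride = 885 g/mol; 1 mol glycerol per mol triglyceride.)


glycerol = oil * conv * (92/885)
= 415.17 * 0.982 * 92 / 885
= 42.3821 g

42.3821 g


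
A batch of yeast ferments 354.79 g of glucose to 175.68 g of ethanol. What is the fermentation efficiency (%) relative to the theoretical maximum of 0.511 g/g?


Fermentation efficiency = (actual / (0.511 * glucose)) * 100
= (175.68 / (0.511 * 354.79)) * 100
= 96.9014%

96.9014%


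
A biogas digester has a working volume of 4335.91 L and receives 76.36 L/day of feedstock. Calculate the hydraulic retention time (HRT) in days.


HRT = V / Q
= 4335.91 / 76.36
= 56.7825 days

56.7825 days


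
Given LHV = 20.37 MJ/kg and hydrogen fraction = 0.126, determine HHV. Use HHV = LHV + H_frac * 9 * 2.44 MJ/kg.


HHV = LHV + H_frac * 9 * 2.44
= 20.37 + 0.126 * 9 * 2.44
= 23.1370 MJ/kg

23.1370 MJ/kg


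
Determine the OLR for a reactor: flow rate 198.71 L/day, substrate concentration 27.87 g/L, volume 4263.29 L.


OLR = Q * S / V
= 198.71 * 27.87 / 4263.29
= 1.2990 g/L/day

1.2990 g/L/day


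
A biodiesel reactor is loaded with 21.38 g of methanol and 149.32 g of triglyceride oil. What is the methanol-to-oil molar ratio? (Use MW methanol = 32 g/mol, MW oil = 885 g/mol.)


Molar ratio = n_MeOH / n_oil = (MeOH/32) / (oil/885) = (MeOH * 885) / (32 * oil)
= (21.38 * 885) / (32 * 149.32)
= 3.9599

3.9599


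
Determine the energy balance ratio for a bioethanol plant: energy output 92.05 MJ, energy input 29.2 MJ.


EROI = E_out / E_in
= 92.05 / 29.2
= 3.1524

3.1524


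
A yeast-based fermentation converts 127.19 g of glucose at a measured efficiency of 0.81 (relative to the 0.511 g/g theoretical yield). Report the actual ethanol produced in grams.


Actual ethanol: m = 0.511 * 127.19 * 0.81
m = 52.6452 g

52.6452 g


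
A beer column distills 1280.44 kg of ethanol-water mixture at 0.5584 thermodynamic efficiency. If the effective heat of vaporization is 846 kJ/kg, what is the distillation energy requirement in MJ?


E = m * 846 / (eta * 1000)
= 1280.44 * 846 / (0.5584 * 1000)
= 1939.9216 MJ

1939.9216 MJ


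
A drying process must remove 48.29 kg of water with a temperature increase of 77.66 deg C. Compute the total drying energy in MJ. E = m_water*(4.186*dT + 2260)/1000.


E = m_water * (4.186 * dT + 2260) / 1000
= 48.29 * (4.186 * 77.66 + 2260) / 1000
= 124.8337 MJ

124.8337 MJ


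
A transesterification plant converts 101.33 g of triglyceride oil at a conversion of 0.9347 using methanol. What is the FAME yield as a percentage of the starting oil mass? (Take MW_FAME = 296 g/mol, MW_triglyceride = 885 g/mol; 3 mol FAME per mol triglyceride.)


m_FAME = oil * conv * (3 * 296 / 885) = oil * conv * (888/885)
= 101.33 * 0.9347 * 888 / 885
= 95.0342 g
Y = m_FAME / oil * 100 = conv * (888/885) * 100
= 0.9347 * 888 / 885 * 100
= 93.79%

93.79%


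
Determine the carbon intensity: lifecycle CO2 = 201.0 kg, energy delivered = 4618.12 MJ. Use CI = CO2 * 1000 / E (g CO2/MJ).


CI = CO2 * 1000 / E
= 201.0 * 1000 / 4618.12
= 43.5242 g CO2/MJ

43.5242 g CO2/MJ


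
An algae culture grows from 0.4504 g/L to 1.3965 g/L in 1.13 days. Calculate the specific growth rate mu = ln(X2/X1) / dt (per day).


mu = ln(X2/X1) / dt
= ln(1.3965/0.4504) / 1.13
= 1.0014 per day

1.0014 per day


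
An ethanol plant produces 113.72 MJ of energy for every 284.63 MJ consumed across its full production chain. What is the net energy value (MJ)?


NEV = E_out - E_in
= 113.72 - 284.63
= -170.9100 MJ

-170.9100 MJ


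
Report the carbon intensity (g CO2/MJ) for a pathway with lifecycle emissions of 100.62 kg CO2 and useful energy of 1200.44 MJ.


CI = CO2 * 1000 / E
= 100.62 * 1000 / 1200.44
= 83.8193 g CO2/MJ

83.8193 g CO2/MJ


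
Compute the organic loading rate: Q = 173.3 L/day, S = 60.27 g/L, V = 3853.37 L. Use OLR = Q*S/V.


OLR = Q * S / V
= 173.3 * 60.27 / 3853.37
= 2.7106 g/L/day

2.7106 g/L/day


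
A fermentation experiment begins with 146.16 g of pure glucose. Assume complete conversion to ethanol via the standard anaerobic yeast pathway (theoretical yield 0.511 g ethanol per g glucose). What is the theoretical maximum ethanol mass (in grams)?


Theoretical ethanol yield: m_EtOH = 0.511 * m_glucose
m_EtOH = 0.511 * 146.16 = 74.6878 g

74.6878 g


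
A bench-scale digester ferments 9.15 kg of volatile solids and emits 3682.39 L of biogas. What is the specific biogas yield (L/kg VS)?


Y = V / VS
= 3682.39 / 9.15
= 402.4470 L/kg VS

402.4470 L/kg VS


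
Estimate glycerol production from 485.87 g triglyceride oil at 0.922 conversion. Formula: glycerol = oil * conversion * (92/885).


glycerol = oil * conv * (92/885)
= 485.87 * 0.922 * 92 / 885
= 46.5689 g

46.5689 g


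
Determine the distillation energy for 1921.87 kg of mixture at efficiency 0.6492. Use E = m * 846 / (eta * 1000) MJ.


E = m * 846 / (eta * 1000)
= 1921.87 * 846 / (0.6492 * 1000)
= 2504.4701 MJ

2504.4701 MJ


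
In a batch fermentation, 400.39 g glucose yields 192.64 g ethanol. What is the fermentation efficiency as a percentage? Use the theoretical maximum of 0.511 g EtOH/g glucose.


Fermentation efficiency = (actual / (0.511 * glucose)) * 100
= (192.64 / (0.511 * 400.39)) * 100
= 94.1548%

94.1548%


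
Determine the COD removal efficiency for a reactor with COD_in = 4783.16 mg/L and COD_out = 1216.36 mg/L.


eta = (COD_in - COD_out) / COD_in * 100
= (4783.16 - 1216.36) / 4783.16 * 100
= 74.5699%

74.5699%


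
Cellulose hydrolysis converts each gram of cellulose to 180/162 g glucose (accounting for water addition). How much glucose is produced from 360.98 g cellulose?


glucose = cellulose * 180/162
= 360.98 * 180/162
= 401.0889 g

401.0889 g


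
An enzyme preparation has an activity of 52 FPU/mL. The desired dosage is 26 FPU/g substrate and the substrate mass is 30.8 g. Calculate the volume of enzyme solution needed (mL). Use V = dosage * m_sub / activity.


V = dosage * m_sub / activity
V = 26 * 30.8 / 52
V = 15.4000 mL

15.4000 mL


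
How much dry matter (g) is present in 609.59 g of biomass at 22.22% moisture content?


Wd = Ww * (1 - MC/100)
= 609.59 * (1 - 22.22/100)
= 474.1391 g

474.1391 g


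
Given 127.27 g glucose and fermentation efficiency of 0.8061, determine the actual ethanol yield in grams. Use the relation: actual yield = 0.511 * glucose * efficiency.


Actual ethanol: m = 0.511 * 127.27 * 0.8061
m = 52.4247 g

52.4247 g


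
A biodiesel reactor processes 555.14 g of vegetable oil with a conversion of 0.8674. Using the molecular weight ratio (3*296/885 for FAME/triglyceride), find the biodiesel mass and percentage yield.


m_FAME = oil * conv * (3 * 296 / 885) = oil * conv * (888/885)
= 555.14 * 0.8674 * 888 / 885
= 483.1607 g
Y = m_FAME / oil * 100 = conv * (888/885) * 100
= 0.8674 * 888 / 885 * 100
= 87.03%

483.1607 g FAME; Y = 87.03%


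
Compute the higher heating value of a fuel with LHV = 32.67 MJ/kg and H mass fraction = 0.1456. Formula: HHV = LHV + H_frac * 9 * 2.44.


HHV = LHV + H_frac * 9 * 2.44
= 32.67 + 0.1456 * 9 * 2.44
= 35.8674 MJ/kg

35.8674 MJ/kg


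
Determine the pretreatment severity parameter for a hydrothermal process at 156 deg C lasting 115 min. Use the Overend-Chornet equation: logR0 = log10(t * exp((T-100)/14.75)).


logR0 = log10(t * exp((T - 100) / 14.75))
= log10(115 * exp((156 - 100) / 14.75))
= 3.7095

3.7095


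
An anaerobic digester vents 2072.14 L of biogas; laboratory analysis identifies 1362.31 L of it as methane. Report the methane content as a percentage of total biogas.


CH4% = V_CH4 / V_total * 100
= 1362.31 / 2072.14 * 100
= 65.7441%

65.7441%


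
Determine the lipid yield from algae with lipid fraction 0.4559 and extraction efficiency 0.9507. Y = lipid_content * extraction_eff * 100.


Y = lipid_content * extraction_eff * 100
= 0.4559 * 0.9507 * 100
= 43.3424%

43.3424%


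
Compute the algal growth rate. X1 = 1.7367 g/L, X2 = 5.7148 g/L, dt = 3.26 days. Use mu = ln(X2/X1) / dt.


mu = ln(X2/X1) / dt
= ln(5.7148/1.7367) / 3.26
= 0.3654 per day

0.3654 per day


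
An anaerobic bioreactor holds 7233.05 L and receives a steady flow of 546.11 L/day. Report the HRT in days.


HRT = V / Q
= 7233.05 / 546.11
= 13.2447 days

13.2447 days


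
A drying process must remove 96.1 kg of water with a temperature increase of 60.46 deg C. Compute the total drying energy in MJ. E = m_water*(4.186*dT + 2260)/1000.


E = m_water * (4.186 * dT + 2260) / 1000
= 96.1 * (4.186 * 60.46 + 2260) / 1000
= 241.5075 MJ

241.5075 MJ


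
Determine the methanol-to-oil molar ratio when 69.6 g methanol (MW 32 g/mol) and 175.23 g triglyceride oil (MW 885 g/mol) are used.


Molar ratio = n_MeOH / n_oil = (MeOH/32) / (oil/885) = (MeOH * 885) / (32 * oil)
= (69.6 * 885) / (32 * 175.23)
= 10.9848

10.9848


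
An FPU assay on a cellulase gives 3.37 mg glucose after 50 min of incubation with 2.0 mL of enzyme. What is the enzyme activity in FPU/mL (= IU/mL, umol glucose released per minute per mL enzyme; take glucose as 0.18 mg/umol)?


Activity = glucose_mg / (0.18 mg/umol * V_mL * t_min)
= 3.37 / (0.18 * 2.0 * 50)
= 0.1872 FPU/mL

0.1872 FPU/mL


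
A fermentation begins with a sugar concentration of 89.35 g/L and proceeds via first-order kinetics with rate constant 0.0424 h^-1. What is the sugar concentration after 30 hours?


S = S0 * exp(-k * t)
S = 89.35 * exp(-0.0424 * 30)
S = 25.0422 g/L

25.0422 g/L


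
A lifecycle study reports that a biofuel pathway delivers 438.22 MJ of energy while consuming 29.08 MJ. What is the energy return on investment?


EROI = E_out / E_in
= 438.22 / 29.08
= 15.0695

15.0695


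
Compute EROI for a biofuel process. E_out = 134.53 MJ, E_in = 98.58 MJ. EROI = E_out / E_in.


EROI = E_out / E_in
= 134.53 / 98.58
= 1.3647

1.3647


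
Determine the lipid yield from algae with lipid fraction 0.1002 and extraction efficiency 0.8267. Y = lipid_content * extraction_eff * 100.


Y = lipid_content * extraction_eff * 100
= 0.1002 * 0.8267 * 100
= 8.2835%

8.2835%


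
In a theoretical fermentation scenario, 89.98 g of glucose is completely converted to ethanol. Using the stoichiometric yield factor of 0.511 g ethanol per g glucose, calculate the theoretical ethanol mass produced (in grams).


Theoretical ethanol yield: m_EtOH = 0.511 * m_glucose
m_EtOH = 0.511 * 89.98 = 45.9798 g

45.9798 g


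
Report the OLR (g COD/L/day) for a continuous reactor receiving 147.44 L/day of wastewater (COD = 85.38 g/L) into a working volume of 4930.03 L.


OLR = Q * S / V
= 147.44 * 85.38 / 4930.03
= 2.5534 g/L/day

2.5534 g/L/day


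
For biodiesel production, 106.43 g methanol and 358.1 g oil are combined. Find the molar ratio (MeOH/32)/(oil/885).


Molar ratio = n_MeOH / n_oil = (MeOH/32) / (oil/885) = (MeOH * 885) / (32 * oil)
= (106.43 * 885) / (32 * 358.1)
= 8.2196

8.2196


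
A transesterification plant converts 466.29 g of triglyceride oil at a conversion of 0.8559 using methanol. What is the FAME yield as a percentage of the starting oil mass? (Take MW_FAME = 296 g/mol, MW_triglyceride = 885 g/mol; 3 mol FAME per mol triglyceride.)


m_FAME = oil * conv * (3 * 296 / 885) = oil * conv * (888/885)
= 466.29 * 0.8559 * 888 / 885
= 400.4505 g
Y = m_FAME / oil * 100 = conv * (888/885) * 100
= 0.8559 * 888 / 885 * 100
= 85.88%

85.88%


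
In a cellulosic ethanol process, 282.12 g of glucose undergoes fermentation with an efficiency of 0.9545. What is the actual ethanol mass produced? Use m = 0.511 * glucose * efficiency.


Actual ethanol: m = 0.511 * 282.12 * 0.9545
m = 137.6039 g

137.6039 g


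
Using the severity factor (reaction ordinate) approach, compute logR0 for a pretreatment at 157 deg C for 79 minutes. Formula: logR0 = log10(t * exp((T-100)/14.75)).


logR0 = log10(t * exp((T - 100) / 14.75))
= log10(79 * exp((157 - 100) / 14.75))
= 3.5759

3.5759


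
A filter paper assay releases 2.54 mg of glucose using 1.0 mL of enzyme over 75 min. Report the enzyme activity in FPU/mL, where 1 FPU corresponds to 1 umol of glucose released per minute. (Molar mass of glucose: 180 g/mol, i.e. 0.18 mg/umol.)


Activity = glucose_mg / (0.18 mg/umol * V_mL * t_min)
= 2.54 / (0.18 * 1.0 * 75)
= 0.1881 FPU/mL

0.1881 FPU/mL


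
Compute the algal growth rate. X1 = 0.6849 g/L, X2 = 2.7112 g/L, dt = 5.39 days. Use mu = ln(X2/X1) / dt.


mu = ln(X2/X1) / dt
= ln(2.7112/0.6849) / 5.39
= 0.2553 per day

0.2553 per day


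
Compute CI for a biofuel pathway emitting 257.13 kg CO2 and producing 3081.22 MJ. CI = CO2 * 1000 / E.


CI = CO2 * 1000 / E
= 257.13 * 1000 / 3081.22
= 83.4507 g CO2/MJ

83.4507 g CO2/MJ


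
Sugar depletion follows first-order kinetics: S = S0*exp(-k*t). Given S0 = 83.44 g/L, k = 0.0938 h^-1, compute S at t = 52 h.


S = S0 * exp(-k * t)
S = 83.44 * exp(-0.0938 * 52)
S = 0.6354 g/L

0.6354 g/L


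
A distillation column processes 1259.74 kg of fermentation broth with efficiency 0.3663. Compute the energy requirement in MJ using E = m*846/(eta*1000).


E = m * 846 / (eta * 1000)
= 1259.74 * 846 / (0.3663 * 1000)
= 2909.4732 MJ

2909.4732 MJ


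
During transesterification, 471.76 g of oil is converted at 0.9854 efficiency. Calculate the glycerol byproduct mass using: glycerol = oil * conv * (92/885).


glycerol = oil * conv * (92/885)
= 471.76 * 0.9854 * 92 / 885
= 48.3257 g

48.3257 g


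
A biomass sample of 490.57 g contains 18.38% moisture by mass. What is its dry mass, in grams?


Wd = Ww * (1 - MC/100)
= 490.57 * (1 - 18.38/100)
= 400.4032 g

400.4032 g


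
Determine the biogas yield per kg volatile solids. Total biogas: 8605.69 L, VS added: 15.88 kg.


Y = V / VS
= 8605.69 / 15.88
= 541.9200 L/kg VS

541.9200 L/kg VS


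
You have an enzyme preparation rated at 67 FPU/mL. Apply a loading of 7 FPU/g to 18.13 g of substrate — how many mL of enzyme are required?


V = dosage * m_sub / activity
V = 7 * 18.13 / 67
V = 1.8942 mL

1.8942 mL


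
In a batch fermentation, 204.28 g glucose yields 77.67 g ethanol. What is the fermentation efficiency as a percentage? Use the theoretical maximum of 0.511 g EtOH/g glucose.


Fermentation efficiency = (actual / (0.511 * glucose)) * 100
= (77.67 / (0.511 * 204.28)) * 100
= 74.4058%

74.4058%


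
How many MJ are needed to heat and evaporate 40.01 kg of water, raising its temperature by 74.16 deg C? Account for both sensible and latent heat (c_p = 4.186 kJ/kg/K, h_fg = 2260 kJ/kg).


E = m_water * (4.186 * dT + 2260) / 1000
= 40.01 * (4.186 * 74.16 + 2260) / 1000
= 102.8431 MJ

102.8431 MJ


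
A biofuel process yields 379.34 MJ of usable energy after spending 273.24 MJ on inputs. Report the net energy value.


NEV = E_out - E_in
= 379.34 - 273.24
= 106.1000 MJ

106.1000 MJ


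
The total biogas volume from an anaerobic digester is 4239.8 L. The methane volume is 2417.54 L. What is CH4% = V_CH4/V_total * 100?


CH4% = V_CH4 / V_total * 100
= 2417.54 / 4239.8 * 100
= 57.0201%

57.0201%


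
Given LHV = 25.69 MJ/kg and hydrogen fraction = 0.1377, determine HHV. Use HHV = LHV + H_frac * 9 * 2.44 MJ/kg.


HHV = LHV + H_frac * 9 * 2.44
= 25.69 + 0.1377 * 9 * 2.44
= 28.7139 MJ/kg

28.7139 MJ/kg


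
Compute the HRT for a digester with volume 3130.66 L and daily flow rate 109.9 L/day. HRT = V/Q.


HRT = V / Q
= 3130.66 / 109.9
= 28.4864 days

28.4864 days


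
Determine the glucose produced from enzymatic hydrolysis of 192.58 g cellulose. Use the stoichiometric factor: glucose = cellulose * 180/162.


glucose = cellulose * 180/162
= 192.58 * 180/162
= 213.9778 g

213.9778 g


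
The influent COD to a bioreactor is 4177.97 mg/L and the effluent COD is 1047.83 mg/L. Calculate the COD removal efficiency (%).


eta = (COD_in - COD_out) / COD_in * 100
= (4177.97 - 1047.83) / 4177.97 * 100
= 74.9201%

74.9201%


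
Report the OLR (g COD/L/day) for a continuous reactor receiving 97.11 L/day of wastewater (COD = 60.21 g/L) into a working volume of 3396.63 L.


OLR = Q * S / V
= 97.11 * 60.21 / 3396.63
= 1.7214 g/L/day

1.7214 g/L/day


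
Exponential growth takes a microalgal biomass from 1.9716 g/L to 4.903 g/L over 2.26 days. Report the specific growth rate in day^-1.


mu = ln(X2/X1) / dt
= ln(4.903/1.9716) / 2.26
= 0.4031 per day

0.4031 per day


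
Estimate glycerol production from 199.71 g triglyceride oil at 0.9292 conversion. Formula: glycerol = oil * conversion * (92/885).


glycerol = oil * conv * (92/885)
= 199.71 * 0.9292 * 92 / 885
= 19.2909 g

19.2909 g


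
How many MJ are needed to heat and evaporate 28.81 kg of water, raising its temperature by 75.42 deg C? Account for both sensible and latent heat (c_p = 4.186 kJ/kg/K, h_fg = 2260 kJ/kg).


E = m_water * (4.186 * dT + 2260) / 1000
= 28.81 * (4.186 * 75.42 + 2260) / 1000
= 74.2062 MJ

74.2062 MJ


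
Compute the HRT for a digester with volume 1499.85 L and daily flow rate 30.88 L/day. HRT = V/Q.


HRT = V / Q
= 1499.85 / 30.88
= 48.5703 days

48.5703 days


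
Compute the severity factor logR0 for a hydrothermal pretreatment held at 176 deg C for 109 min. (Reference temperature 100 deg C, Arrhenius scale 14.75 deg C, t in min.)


logR0 = log10(t * exp((T - 100) / 14.75))
= log10(109 * exp((176 - 100) / 14.75))
= 4.2751

4.2751


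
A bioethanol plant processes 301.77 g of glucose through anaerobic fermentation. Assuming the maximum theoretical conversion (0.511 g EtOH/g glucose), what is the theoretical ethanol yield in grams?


Theoretical ethanol yield: m_EtOH = 0.511 * m_glucose
m_EtOH = 0.511 * 301.77 = 154.2045 g

154.2045 g


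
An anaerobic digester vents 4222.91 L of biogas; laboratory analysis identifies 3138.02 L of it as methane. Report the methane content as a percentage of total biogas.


CH4% = V_CH4 / V_total * 100
= 3138.02 / 4222.91 * 100
= 74.3094%

74.3094%


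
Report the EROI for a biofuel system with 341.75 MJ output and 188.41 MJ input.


EROI = E_out / E_in
= 341.75 / 188.41
= 1.8139

1.8139


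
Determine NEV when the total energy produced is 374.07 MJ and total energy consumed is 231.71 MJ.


NEV = E_out - E_in
= 374.07 - 231.71
= 142.3600 MJ

142.3600 MJ


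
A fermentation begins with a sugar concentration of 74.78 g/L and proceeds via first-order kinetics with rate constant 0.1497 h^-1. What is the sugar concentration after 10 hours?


S = S0 * exp(-k * t)
S = 74.78 * exp(-0.1497 * 10)
S = 16.7358 g/L

16.7358 g/L


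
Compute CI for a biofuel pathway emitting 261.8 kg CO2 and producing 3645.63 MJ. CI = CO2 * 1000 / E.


CI = CO2 * 1000 / E
= 261.8 * 1000 / 3645.63
= 71.8120 g CO2/MJ

71.8120 g CO2/MJ
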